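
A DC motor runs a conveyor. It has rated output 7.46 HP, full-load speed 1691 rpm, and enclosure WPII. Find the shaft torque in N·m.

P_out = 7.46 × 746 = 5565 W
ω = 2π × 1691/60 = 177.1 rad/s
τ = P_out/ω = 5565/177.1 = 31.4 N·m

31.4 N·m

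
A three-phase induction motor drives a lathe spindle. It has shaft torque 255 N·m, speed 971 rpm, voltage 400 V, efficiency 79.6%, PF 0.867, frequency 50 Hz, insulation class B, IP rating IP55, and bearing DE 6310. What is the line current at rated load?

54.2 A

ω = 2π×971/60 = 101.7 rad/s; P_out = τω = 255 × 101.7 = 25934 W
P_in = P_out / η = 25934 / 0.796 = 32580 W
I_L = P_in / (√3·V_L·cosφ) = 32580 / (1.732 × 400 × 0.867) = 54.2 A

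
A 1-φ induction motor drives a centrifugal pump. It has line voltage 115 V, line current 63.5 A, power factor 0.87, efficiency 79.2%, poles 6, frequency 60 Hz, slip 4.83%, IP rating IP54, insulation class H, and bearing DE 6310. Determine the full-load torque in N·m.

42.1 N·m

P_in = V·I·cosφ = 115 × 63.5 × 0.87 = 6353 W
P_out = η·P_in = 0.792 × 6353 = 5032 W
n_s = 120×60/6 = 1200 rpm; n = 1200×(1−0.0483) = 1142 rpm
ω = 2π×1142/60 = 119.6 rad/s
τ = P_out/ω = 5032/119.6 = 42.1 N·m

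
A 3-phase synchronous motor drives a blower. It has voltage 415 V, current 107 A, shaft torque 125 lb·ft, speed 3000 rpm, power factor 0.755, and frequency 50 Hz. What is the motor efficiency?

τ = 125 lb·ft × 1.356 = 169.5 N·m
ω = 2π × 3000/60 = 314.2 rad/s; P_out = τω = 169.5 × 314.2 = 53257 W
P_in = √3·V_L·I_L·cosφ = 1.732 × 415 × 107 × 0.755 = 58067 W
η = P_out / P_in = 53257 / 58067 = 0.917 = 91.7%

91.7 %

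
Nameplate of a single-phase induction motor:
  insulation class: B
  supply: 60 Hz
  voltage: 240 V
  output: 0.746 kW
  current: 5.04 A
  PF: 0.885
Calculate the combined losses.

324 W

P_in = V·I·cosφ = 240×5.04×0.885 = 1070 W
P_out = 746 W
Losses = P_in − P_out = 1070 − 746 = 324 W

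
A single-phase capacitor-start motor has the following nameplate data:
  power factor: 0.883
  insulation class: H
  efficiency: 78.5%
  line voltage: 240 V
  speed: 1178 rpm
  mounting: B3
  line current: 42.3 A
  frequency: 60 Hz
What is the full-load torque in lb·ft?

42.1 lb·ft

P_in = V·I·cosφ = 240 × 42.3 × 0.883 = 8964 W
P_out = η·P_in = 0.785 × 8964 = 7037 W
n = 1178 rpm
ω = 2π×1178/60 = 123.4 rad/s
τ = P_out/ω = 7037/123.4 = 57.03 N·m
In lb·ft: 57.03/1.356 = 42.1 lb·ft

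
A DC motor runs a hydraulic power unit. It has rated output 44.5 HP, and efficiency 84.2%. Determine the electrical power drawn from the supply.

39.4 kW

P_out = 44.5 × 746 = 33197 W
P_in = P_out/η = 33197/0.842 = 39426 W = 39.4 kW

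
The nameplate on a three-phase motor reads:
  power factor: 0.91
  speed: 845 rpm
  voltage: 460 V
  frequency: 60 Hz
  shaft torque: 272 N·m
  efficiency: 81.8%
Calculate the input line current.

40.6 A

ω = 2π×845/60 = 88.49 rad/s; P_out = τω = 272 × 88.49 = 24069 W
P_in = P_out / η = 24069 / 0.818 = 29424 W
I_L = P_in / (√3·V_L·cosφ) = 29424 / (1.732 × 460 × 0.91) = 40.6 A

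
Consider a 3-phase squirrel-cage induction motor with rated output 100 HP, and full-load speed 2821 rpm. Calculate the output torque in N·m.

253 N·m

P_out = 100 × 746 = 74600 W
ω = 2π × 2821/60 = 295.4 rad/s
τ = P_out/ω = 74600/295.4 = 253 N·m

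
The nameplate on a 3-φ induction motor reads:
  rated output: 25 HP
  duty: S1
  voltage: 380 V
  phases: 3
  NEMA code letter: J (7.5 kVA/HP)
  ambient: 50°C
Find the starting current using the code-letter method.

S_LR = 7.5 × 25 = 187.5 kVA
I_LR = S_LR/(√3·V_L) = 187500/(1.732×380) = 285 A

285 A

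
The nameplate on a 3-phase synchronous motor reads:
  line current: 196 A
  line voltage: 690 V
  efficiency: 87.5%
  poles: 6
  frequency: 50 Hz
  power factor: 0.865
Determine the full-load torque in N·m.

1690 N·m

P_in = √3·V·I·cosφ = 1.732 × 690 × 196 × 0.865 = 202614 W
P_out = η·P_in = 0.875 × 202614 = 177287 W
n = n_s = 120×50/6 = 1000 rpm (synchronous)
ω = 2π×1000/60 = 104.7 rad/s
τ = P_out/ω = 177287/104.7 = 1690 N·m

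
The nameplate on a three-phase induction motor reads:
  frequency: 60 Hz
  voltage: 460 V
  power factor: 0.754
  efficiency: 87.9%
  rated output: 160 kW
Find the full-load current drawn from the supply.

303 A

P_out = 160 kW = 160000 W
P_in = P_out / η = 160000 / 0.879 = 182025 W
I_L = P_in / (√3·V_L·cosφ) = 182025 / (1.732 × 460 × 0.754) = 303 A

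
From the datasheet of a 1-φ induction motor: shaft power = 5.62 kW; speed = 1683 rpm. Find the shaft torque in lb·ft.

23.5 lb·ft

ω = 2π × 1683/60 = 176.2 rad/s
τ = P/ω = 5620/176.2 = 31.9 N·m
In lb·ft: 31.9/1.356 = 23.5 lb·ft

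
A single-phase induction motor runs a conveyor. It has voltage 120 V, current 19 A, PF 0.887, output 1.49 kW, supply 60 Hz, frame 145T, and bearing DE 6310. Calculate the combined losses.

P_in = V·I·cosφ = 120×19×0.887 = 2022 W
P_out = 1490 W
Losses = P_in − P_out = 2022 − 1490 = 532 W

532 W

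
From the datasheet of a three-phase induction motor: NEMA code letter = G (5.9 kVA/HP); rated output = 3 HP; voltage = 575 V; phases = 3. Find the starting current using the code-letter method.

17.8 A

S_LR = 5.9 × 3 = 17.7 kVA
I_LR = S_LR/(√3·V_L) = 17700/(1.732×575) = 17.8 A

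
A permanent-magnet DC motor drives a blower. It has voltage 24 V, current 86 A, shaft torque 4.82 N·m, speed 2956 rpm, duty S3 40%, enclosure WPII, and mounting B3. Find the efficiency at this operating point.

ω = 2π × 2956/60 = 309.6 rad/s; P_out = τω = 4.82 × 309.6 = 1492 W
P_in = V·I = 24 × 86 = 2064 W
η = P_out / P_in = 1492 / 2064 = 0.723 = 72.3%

72.3 %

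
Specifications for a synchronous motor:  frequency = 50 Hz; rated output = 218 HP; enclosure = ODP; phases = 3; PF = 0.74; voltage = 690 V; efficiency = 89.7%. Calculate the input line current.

205 A

P_out = 218 × 746 = 162628 W
P_in = P_out / η = 162628 / 0.897 = 181302 W
I_L = P_in / (√3·V_L·cosφ) = 181302 / (1.732 × 690 × 0.74) = 205 A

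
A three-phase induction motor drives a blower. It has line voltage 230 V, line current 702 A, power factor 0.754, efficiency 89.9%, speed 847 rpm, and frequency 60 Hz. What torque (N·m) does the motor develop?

2140 N·m

P_in = √3·V·I·cosφ = 1.732 × 230 × 702 × 0.754 = 210855 W
P_out = η·P_in = 0.899 × 210855 = 189559 W
n = 847 rpm
ω = 2π×847/60 = 88.7 rad/s
τ = P_out/ω = 189559/88.7 = 2140 N·m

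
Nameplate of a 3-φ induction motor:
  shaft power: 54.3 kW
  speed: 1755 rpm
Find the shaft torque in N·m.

ω = 2π × 1755/60 = 183.8 rad/s
τ = P/ω = 54300/183.8 = 295 N·m

295 N·m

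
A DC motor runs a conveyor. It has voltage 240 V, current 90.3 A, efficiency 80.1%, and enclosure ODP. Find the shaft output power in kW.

17.4 kW

P_in = V·I = 240 × 90.3 = 21672 W
P_out = η·P_in = 0.801 × 21672 = 17359 W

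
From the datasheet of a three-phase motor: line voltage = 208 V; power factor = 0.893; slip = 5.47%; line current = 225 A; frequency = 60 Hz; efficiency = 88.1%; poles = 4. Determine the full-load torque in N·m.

358 N·m

P_in = √3·V·I·cosφ = 1.732 × 208 × 225 × 0.893 = 72384 W
P_out = η·P_in = 0.881 × 72384 = 63770 W
n_s = 120×60/4 = 1800 rpm; n = 1800×(1−0.0547) = 1702 rpm
ω = 2π×1702/60 = 178.2 rad/s
τ = P_out/ω = 63770/178.2 = 358 N·m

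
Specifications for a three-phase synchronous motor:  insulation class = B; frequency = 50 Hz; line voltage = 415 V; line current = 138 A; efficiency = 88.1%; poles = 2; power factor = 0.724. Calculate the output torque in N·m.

P_in = √3·V·I·cosφ = 1.732 × 415 × 138 × 0.724 = 71815 W
P_out = η·P_in = 0.881 × 71815 = 63269 W
n = n_s = 120×50/2 = 3000 rpm (synchronous)
ω = 2π×3000/60 = 314.2 rad/s
τ = P_out/ω = 63269/314.2 = 201 N·m

201 N·m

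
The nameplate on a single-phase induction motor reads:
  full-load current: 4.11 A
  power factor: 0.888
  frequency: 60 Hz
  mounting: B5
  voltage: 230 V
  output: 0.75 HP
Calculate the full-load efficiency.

66.7 %

P_out = 0.75 × 746 = 560 W
P_in = V·I·cosφ = 230 × 4.11 × 0.888 = 839 W
η = P_out / P_in = 560 / 839 = 0.667 = 66.7%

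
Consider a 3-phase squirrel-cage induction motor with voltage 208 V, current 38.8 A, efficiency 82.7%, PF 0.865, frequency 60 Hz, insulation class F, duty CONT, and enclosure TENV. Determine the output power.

10 kW

P_in = √3·V·I·cosφ = 1.732 × 208 × 38.8 × 0.865 = 12091 W
P_out = η·P_in = 0.827 × 12091 = 9999 W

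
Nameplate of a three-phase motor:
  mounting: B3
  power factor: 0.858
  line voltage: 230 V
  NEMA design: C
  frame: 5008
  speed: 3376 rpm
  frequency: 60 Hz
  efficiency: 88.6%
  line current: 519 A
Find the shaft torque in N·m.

445 N·m

P_in = √3·V·I·cosφ = 1.732 × 230 × 519 × 0.858 = 177391 W
P_out = η·P_in = 0.886 × 177391 = 157168 W
n = 3376 rpm
ω = 2π×3376/60 = 353.5 rad/s
τ = P_out/ω = 157168/353.5 = 445 N·m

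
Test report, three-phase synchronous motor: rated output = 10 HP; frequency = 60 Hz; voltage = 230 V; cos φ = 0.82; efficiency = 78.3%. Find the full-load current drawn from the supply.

P_out = 10 × 746 = 7460 W
P_in = P_out / η = 7460 / 0.783 = 9527 W
I_L = P_in / (√3·V_L·cosφ) = 9527 / (1.732 × 230 × 0.82) = 29.2 A

29.2 A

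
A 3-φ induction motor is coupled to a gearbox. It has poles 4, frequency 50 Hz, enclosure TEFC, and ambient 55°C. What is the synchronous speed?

1500 rpm

n_s = 120f/p = 120×50/4 = 1500 rpm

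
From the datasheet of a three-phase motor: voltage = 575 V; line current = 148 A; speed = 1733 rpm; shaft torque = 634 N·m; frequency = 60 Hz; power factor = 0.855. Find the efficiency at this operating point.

ω = 2π × 1733/60 = 181.5 rad/s; P_out = τω = 634 × 181.5 = 115071 W
P_in = √3·V_L·I_L·cosφ = 1.732 × 575 × 148 × 0.855 = 126021 W
η = P_out / P_in = 115071 / 126021 = 0.913 = 91.3%

91.3 %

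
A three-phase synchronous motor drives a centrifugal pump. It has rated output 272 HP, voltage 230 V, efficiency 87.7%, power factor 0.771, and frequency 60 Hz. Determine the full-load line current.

753 A

P_out = 272 × 746 = 202912 W
P_in = P_out / η = 202912 / 0.877 = 231371 W
I_L = P_in / (√3·V_L·cosφ) = 231371 / (1.732 × 230 × 0.771) = 753 A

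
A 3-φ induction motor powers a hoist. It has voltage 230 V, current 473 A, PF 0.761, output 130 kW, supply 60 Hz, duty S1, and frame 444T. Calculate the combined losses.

P_in = √3·V·I·cosφ = 1.732×230×473×0.761 = 143391 W
P_out = 130000 W
Losses = P_in − P_out = 143391 − 130000 = 13391 W

13400 W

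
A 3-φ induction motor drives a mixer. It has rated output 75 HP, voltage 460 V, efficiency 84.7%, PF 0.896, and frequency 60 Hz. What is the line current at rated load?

P_out = 75 × 746 = 55950 W
P_in = P_out / η = 55950 / 0.847 = 66057 W
I_L = P_in / (√3·V_L·cosφ) = 66057 / (1.732 × 460 × 0.896) = 92.5 A

92.5 A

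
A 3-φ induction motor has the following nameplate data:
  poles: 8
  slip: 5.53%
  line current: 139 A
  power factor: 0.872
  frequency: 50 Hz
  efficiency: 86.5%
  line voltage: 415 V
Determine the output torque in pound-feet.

P_in = √3·V·I·cosφ = 1.732 × 415 × 139 × 0.872 = 87122 W
P_out = η·P_in = 0.865 × 87122 = 75361 W
n_s = 120×50/8 = 750 rpm; n = 750×(1−0.0553) = 709 rpm
ω = 2π×709/60 = 74.25 rad/s
τ = P_out/ω = 75361/74.25 = 1015 N·m
In lb·ft: 1015/1.356 = 749 lb·ft

749 lb·ft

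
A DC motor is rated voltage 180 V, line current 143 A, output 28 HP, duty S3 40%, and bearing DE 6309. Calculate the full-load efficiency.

P_out = 28 × 746 = 20888 W
P_in = V·I = 180 × 143 = 25740 W
η = P_out / P_in = 20888 / 25740 = 0.811 = 81.1%

81.1 %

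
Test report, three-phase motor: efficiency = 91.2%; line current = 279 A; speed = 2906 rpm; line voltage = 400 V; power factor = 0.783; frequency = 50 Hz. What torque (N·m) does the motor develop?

454 N·m

P_in = √3·V·I·cosφ = 1.732 × 400 × 279 × 0.783 = 151347 W
P_out = η·P_in = 0.912 × 151347 = 138028 W
n = 2906 rpm
ω = 2π×2906/60 = 304.3 rad/s
τ = P_out/ω = 138028/304.3 = 454 N·m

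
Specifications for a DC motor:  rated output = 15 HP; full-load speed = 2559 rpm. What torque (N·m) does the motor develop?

41.8 N·m

P_out = 15 × 746 = 11190 W
ω = 2π × 2559/60 = 268 rad/s
τ = P_out/ω = 11190/268 = 41.8 N·m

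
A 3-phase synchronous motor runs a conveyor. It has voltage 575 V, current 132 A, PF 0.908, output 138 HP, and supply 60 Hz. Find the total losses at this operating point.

P_in = √3·V·I·cosφ = 1.732×575×132×0.908 = 119365 W
P_out = 138×746 = 102948 W
Losses = P_in − P_out = 119365 − 102948 = 16417 W

16.4 kW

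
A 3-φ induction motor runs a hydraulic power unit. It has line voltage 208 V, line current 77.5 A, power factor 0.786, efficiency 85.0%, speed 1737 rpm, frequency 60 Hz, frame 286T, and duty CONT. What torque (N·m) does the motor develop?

P_in = √3·V·I·cosφ = 1.732 × 208 × 77.5 × 0.786 = 21945 W
P_out = η·P_in = 0.85 × 21945 = 18653 W
n = 1737 rpm
ω = 2π×1737/60 = 181.9 rad/s
τ = P_out/ω = 18653/181.9 = 103 N·m

103 N·m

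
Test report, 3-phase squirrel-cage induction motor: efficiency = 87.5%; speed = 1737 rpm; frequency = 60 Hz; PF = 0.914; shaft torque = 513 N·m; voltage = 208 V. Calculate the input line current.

324 A

ω = 2π×1737/60 = 181.9 rad/s; P_out = τω = 513 × 181.9 = 93315 W
P_in = P_out / η = 93315 / 0.875 = 106646 W
I_L = P_in / (√3·V_L·cosφ) = 106646 / (1.732 × 208 × 0.914) = 324 A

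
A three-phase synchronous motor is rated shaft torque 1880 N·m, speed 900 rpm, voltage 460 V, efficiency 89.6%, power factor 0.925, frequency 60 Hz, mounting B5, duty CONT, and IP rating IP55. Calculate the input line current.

268 A

ω = 2π×900/60 = 94.25 rad/s; P_out = τω = 1880 × 94.25 = 177190 W
P_in = P_out / η = 177190 / 0.896 = 197757 W
I_L = P_in / (√3·V_L·cosφ) = 197757 / (1.732 × 460 × 0.925) = 268 A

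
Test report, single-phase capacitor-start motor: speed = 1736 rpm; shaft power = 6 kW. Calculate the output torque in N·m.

ω = 2π × 1736/60 = 181.8 rad/s
τ = P/ω = 6000/181.8 = 33 N·m

33 N·m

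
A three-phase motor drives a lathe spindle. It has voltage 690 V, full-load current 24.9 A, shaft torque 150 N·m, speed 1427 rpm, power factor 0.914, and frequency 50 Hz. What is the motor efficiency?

82.4 %

ω = 2π × 1427/60 = 149.4 rad/s; P_out = τω = 150 × 149.4 = 22410 W
P_in = √3·V_L·I_L·cosφ = 1.732 × 690 × 24.9 × 0.914 = 27198 W
η = P_out / P_in = 22410 / 27198 = 0.824 = 82.4%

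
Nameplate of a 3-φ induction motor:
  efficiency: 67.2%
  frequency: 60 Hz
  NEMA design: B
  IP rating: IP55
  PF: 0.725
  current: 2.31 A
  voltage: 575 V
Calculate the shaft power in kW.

1.12 kW

P_in = √3·V·I·cosφ = 1.732 × 575 × 2.31 × 0.725 = 1668 W
P_out = η·P_in = 0.672 × 1668 = 1121 W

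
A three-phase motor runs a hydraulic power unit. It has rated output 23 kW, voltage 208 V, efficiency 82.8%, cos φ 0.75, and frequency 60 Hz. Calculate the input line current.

P_out = 23 kW = 23000 W
P_in = P_out / η = 23000 / 0.828 = 27778 W
I_L = P_in / (√3·V_L·cosφ) = 27778 / (1.732 × 208 × 0.75) = 103 A

103 A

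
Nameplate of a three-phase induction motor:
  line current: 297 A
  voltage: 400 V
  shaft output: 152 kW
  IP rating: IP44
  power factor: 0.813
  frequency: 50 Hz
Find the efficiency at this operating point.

P_out = 152 kW = 152000 W
P_in = √3·V_L·I_L·cosφ = 1.732 × 400 × 297 × 0.813 = 167284 W
η = P_out / P_in = 152000 / 167284 = 0.909 = 90.9%

90.9 %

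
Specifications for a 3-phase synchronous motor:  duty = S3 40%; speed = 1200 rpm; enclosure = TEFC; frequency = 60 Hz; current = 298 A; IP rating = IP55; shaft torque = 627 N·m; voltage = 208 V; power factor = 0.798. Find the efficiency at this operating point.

92.0 %

ω = 2π × 1200/60 = 125.7 rad/s; P_out = τω = 627 × 125.7 = 78814 W
P_in = √3·V_L·I_L·cosφ = 1.732 × 208 × 298 × 0.798 = 85670 W
η = P_out / P_in = 78814 / 85670 = 0.920 = 92.0%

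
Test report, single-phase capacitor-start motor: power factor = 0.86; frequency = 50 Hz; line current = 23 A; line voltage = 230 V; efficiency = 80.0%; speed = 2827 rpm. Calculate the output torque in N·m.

12.3 N·m

P_in = V·I·cosφ = 230 × 23 × 0.86 = 4549 W
P_out = η·P_in = 0.8 × 4549 = 3639 W
n = 2827 rpm
ω = 2π×2827/60 = 296 rad/s
τ = P_out/ω = 3639/296 = 12.3 N·m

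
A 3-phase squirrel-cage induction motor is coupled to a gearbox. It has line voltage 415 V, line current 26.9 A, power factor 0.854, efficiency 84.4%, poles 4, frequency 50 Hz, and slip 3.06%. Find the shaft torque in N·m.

91.5 N·m

P_in = √3·V·I·cosφ = 1.732 × 415 × 26.9 × 0.854 = 16512 W
P_out = η·P_in = 0.844 × 16512 = 13936 W
n_s = 120×50/4 = 1500 rpm; n = 1500×(1−0.0306) = 1454 rpm
ω = 2π×1454/60 = 152.3 rad/s
τ = P_out/ω = 13936/152.3 = 91.5 N·m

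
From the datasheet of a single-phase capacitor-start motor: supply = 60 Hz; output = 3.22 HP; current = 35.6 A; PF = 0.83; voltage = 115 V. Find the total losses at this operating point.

P_in = V·I·cosφ = 115×35.6×0.83 = 3398 W
P_out = 3.22×746 = 2402 W
Losses = P_in − P_out = 3398 − 2402 = 996 W

996 W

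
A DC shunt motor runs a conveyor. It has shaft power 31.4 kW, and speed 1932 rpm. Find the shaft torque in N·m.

ω = 2π × 1932/60 = 202.3 rad/s
τ = P/ω = 31400/202.3 = 155 N·m

155 N·m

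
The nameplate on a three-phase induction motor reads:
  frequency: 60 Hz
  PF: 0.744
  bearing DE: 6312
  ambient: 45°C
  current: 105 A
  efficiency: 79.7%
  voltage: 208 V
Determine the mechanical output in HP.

30.1 HP

P_in = √3·V·I·cosφ = 1.732 × 208 × 105 × 0.744 = 28143 W
P_out = η·P_in = 0.797 × 28143 = 22430 W
= 22430/746 = 30.1 HP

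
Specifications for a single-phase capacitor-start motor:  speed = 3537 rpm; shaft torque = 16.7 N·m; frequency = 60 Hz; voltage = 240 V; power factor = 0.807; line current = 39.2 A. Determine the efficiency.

ω = 2π × 3537/60 = 370.4 rad/s; P_out = τω = 16.7 × 370.4 = 6186 W
P_in = V·I·cosφ = 240 × 39.2 × 0.807 = 7592 W
η = P_out / P_in = 6186 / 7592 = 0.815 = 81.5%

81.5 %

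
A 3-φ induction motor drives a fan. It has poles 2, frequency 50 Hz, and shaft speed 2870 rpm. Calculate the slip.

n_s = 120f/p = 120×50/2 = 3000 rpm
s = (n_s − n)/n_s = (3000 − 2870)/3000 = 0.0433

4.33 %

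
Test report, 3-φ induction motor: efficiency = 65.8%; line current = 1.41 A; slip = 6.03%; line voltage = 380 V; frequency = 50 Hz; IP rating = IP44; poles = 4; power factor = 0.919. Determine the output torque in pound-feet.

P_in = √3·V·I·cosφ = 1.732 × 380 × 1.41 × 0.919 = 853 W
P_out = η·P_in = 0.658 × 853 = 561 W
n_s = 120×50/4 = 1500 rpm; n = 1500×(1−0.0603) = 1410 rpm
ω = 2π×1410/60 = 147.7 rad/s
τ = P_out/ω = 561/147.7 = 3.798 N·m
In lb·ft: 3.798/1.356 = 2.8 lb·ft

2.8 lb·ft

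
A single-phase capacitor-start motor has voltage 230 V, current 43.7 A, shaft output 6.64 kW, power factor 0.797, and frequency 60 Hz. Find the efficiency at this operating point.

P_out = 6.64 kW = 6640 W
P_in = V·I·cosφ = 230 × 43.7 × 0.797 = 8011 W
η = P_out / P_in = 6640 / 8011 = 0.829 = 82.9%

82.9 %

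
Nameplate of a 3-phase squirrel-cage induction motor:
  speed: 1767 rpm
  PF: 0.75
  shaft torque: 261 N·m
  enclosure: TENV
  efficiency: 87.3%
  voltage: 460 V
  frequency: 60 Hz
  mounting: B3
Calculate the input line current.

92.6 A

ω = 2π×1767/60 = 185 rad/s; P_out = τω = 261 × 185 = 48285 W
P_in = P_out / η = 48285 / 0.873 = 55309 W
I_L = P_in / (√3·V_L·cosφ) = 55309 / (1.732 × 460 × 0.75) = 92.6 A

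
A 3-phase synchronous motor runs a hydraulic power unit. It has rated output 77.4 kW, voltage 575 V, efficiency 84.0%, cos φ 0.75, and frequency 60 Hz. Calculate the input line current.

P_out = 77.4 kW = 77400 W
P_in = P_out / η = 77400 / 0.840 = 92143 W
I_L = P_in / (√3·V_L·cosφ) = 92143 / (1.732 × 575 × 0.75) = 123 A

123 A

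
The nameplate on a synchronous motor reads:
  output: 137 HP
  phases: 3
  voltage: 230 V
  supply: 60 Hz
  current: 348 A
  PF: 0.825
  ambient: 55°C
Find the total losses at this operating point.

12.2 kW

P_in = √3·V·I·cosφ = 1.732×230×348×0.825 = 114369 W
P_out = 137×746 = 102202 W
Losses = P_in − P_out = 114369 − 102202 = 12167 W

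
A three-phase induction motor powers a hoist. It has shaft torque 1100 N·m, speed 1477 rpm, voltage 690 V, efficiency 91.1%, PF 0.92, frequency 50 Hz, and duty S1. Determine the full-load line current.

170 A

ω = 2π×1477/60 = 154.7 rad/s; P_out = τω = 1100 × 154.7 = 170170 W
P_in = P_out / η = 170170 / 0.911 = 186795 W
I_L = P_in / (√3·V_L·cosφ) = 186795 / (1.732 × 690 × 0.92) = 170 A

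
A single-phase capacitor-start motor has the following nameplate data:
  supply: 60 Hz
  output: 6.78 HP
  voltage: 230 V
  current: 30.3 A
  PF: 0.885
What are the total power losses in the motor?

1110 W

P_in = V·I·cosφ = 230×30.3×0.885 = 6168 W
P_out = 6.78×746 = 5058 W
Losses = P_in − P_out = 6168 − 5058 = 1110 W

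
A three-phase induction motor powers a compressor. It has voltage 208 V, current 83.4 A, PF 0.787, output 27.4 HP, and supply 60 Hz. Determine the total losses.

3210 W

P_in = √3·V·I·cosφ = 1.732×208×83.4×0.787 = 23646 W
P_out = 27.4×746 = 20440 W
Losses = P_in − P_out = 23646 − 20440 = 3206 W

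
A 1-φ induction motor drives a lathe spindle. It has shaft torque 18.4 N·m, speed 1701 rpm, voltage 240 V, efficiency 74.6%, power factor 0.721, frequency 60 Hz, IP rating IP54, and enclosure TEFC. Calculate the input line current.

ω = 2π×1701/60 = 178.1 rad/s; P_out = τω = 18.4 × 178.1 = 3277 W
P_in = P_out / η = 3277 / 0.746 = 4393 W
I = P_in / (V·cosφ) = 4393 / (240 × 0.721) = 25.4 A

25.4 A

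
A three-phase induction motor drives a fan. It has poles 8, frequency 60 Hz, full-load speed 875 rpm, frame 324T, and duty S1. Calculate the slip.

n_s = 120f/p = 120×60/8 = 900 rpm
s = (n_s − n)/n_s = (900 − 875)/900 = 0.0278

2.78 %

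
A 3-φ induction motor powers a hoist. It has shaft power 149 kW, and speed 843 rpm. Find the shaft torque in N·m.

ω = 2π × 843/60 = 88.28 rad/s
τ = P/ω = 149000/88.28 = 1690 N·m

1690 N·m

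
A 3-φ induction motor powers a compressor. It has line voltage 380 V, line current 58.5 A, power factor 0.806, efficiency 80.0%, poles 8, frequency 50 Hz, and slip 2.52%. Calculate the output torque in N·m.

P_in = √3·V·I·cosφ = 1.732 × 380 × 58.5 × 0.806 = 31033 W
P_out = η·P_in = 0.8 × 31033 = 24826 W
n_s = 120×50/8 = 750 rpm; n = 750×(1−0.0252) = 731 rpm
ω = 2π×731/60 = 76.55 rad/s
τ = P_out/ω = 24826/76.55 = 324 N·m

324 N·m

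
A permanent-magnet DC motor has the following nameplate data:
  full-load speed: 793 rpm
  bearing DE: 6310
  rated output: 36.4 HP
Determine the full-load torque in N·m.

P_out = 36.4 × 746 = 27154 W
ω = 2π × 793/60 = 83.04 rad/s
τ = P_out/ω = 27154/83.04 = 327 N·m

327 N·m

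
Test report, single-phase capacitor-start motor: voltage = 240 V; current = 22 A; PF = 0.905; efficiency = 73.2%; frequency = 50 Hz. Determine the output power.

P_in = V·I·cosφ = 240 × 22 × 0.905 = 4778 W
P_out = η·P_in = 0.732 × 4778 = 3497 W

3.5 kW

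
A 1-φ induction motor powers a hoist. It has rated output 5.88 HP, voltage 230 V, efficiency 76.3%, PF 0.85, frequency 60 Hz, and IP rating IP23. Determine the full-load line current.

P_out = 5.88 × 746 = 4386 W
P_in = P_out / η = 4386 / 0.763 = 5748 W
I = P_in / (V·cosφ) = 5748 / (230 × 0.85) = 29.4 A

29.4 A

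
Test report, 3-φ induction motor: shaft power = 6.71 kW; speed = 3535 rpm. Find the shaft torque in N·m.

18.1 N·m

ω = 2π × 3535/60 = 370.2 rad/s
τ = P/ω = 6710/370.2 = 18.1 N·m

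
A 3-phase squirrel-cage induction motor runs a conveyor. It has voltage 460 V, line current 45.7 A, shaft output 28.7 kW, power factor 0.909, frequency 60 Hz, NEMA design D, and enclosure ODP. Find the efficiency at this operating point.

86.7 %

P_out = 28.7 kW = 28700 W
P_in = √3·V_L·I_L·cosφ = 1.732 × 460 × 45.7 × 0.909 = 33097 W
η = P_out / P_in = 28700 / 33097 = 0.867 = 86.7%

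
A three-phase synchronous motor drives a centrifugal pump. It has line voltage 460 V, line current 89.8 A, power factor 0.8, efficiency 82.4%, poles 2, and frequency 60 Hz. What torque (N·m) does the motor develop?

125 N·m

P_in = √3·V·I·cosφ = 1.732 × 460 × 89.8 × 0.8 = 57236 W
P_out = η·P_in = 0.824 × 57236 = 47162 W
n = n_s = 120×60/2 = 3600 rpm (synchronous)
ω = 2π×3600/60 = 377 rad/s
τ = P_out/ω = 47162/377 = 125 N·m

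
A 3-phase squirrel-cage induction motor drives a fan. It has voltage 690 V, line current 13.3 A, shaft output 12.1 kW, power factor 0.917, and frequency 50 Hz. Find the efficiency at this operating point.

P_out = 12.1 kW = 12100 W
P_in = √3·V_L·I_L·cosφ = 1.732 × 690 × 13.3 × 0.917 = 14575 W
η = P_out / P_in = 12100 / 14575 = 0.830 = 83.0%

83.0 %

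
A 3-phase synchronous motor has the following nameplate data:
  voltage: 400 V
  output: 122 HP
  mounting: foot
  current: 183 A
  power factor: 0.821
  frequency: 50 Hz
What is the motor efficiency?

P_out = 122 × 746 = 91012 W
P_in = √3·V_L·I_L·cosφ = 1.732 × 400 × 183 × 0.821 = 104088 W
η = P_out / P_in = 91012 / 104088 = 0.874 = 87.4%

87.4 %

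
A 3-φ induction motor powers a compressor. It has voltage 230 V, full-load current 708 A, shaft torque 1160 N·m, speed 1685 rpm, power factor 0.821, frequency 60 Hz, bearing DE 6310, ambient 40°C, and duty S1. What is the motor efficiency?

88.4 %

ω = 2π × 1685/60 = 176.5 rad/s; P_out = τω = 1160 × 176.5 = 204740 W
P_in = √3·V_L·I_L·cosφ = 1.732 × 230 × 708 × 0.821 = 231554 W
η = P_out / P_in = 204740 / 231554 = 0.884 = 88.4%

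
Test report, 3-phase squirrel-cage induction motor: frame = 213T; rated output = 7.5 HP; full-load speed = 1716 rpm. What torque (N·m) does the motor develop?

31.1 N·m

P_out = 7.5 × 746 = 5595 W
ω = 2π × 1716/60 = 179.7 rad/s
τ = P_out/ω = 5595/179.7 = 31.1 N·m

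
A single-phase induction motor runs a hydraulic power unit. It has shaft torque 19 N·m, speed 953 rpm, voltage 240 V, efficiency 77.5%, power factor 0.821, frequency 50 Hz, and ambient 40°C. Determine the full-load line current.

12.4 A

ω = 2π×953/60 = 99.8 rad/s; P_out = τω = 19 × 99.8 = 1896 W
P_in = P_out / η = 1896 / 0.775 = 2446 W
I = P_in / (V·cosφ) = 2446 / (240 × 0.821) = 12.4 A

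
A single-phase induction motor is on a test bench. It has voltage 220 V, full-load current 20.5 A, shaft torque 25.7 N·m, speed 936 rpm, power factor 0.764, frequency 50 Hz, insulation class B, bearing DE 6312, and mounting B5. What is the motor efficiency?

73.1 %

ω = 2π × 936/60 = 98.02 rad/s; P_out = τω = 25.7 × 98.02 = 2519 W
P_in = V·I·cosφ = 220 × 20.5 × 0.764 = 3446 W
η = P_out / P_in = 2519 / 3446 = 0.731 = 73.1%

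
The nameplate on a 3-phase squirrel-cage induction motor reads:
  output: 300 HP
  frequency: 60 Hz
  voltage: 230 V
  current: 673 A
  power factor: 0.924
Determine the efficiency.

P_out = 300 × 746 = 223800 W
P_in = √3·V_L·I_L·cosφ = 1.732 × 230 × 673 × 0.924 = 247721 W
η = P_out / P_in = 223800 / 247721 = 0.903 = 90.3%

90.3 %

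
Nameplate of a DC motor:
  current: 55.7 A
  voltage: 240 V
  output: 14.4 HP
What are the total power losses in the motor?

P_in = V·I = 240×55.7 = 13368 W
P_out = 14.4×746 = 10742 W
Losses = P_in − P_out = 13368 − 10742 = 2626 W

2630 W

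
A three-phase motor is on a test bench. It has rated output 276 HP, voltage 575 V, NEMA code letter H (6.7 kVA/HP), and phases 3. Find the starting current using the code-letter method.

S_LR = 6.7 × 276 = 1849.2 kVA
I_LR = S_LR/(√3·V_L) = 1849200/(1.732×575) = 1860 A

1860 A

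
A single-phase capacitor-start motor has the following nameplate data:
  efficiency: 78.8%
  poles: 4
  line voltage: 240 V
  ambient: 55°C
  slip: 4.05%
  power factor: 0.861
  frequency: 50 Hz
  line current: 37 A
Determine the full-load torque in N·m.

40 N·m

P_in = V·I·cosφ = 240 × 37 × 0.861 = 7646 W
P_out = η·P_in = 0.788 × 7646 = 6025 W
n_s = 120×50/4 = 1500 rpm; n = 1500×(1−0.0405) = 1439 rpm
ω = 2π×1439/60 = 150.7 rad/s
τ = P_out/ω = 6025/150.7 = 40 N·m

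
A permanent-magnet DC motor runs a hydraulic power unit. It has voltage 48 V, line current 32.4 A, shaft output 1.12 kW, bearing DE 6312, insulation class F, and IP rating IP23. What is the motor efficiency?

72.0 %

P_out = 1.12 kW = 1120 W
P_in = V·I = 48 × 32.4 = 1555 W
η = P_out / P_in = 1120 / 1555 = 0.720 = 72.0%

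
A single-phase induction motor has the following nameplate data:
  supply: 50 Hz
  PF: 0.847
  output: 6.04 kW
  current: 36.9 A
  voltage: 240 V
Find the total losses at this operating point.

1460 W

P_in = V·I·cosφ = 240×36.9×0.847 = 7501 W
P_out = 6040 W
Losses = P_in − P_out = 7501 − 6040 = 1461 W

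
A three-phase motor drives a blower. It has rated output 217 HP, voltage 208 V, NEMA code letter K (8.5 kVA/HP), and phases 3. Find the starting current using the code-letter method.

S_LR = 8.5 × 217 = 1844.5 kVA
I_LR = S_LR/(√3·V_L) = 1844500/(1.732×208) = 5120 A

5120 A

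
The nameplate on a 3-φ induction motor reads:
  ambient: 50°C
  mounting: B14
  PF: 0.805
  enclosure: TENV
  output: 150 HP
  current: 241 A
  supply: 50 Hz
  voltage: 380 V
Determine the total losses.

15800 W

P_in = √3·V·I·cosφ = 1.732×380×241×0.805 = 127686 W
P_out = 150×746 = 111900 W
Losses = P_in − P_out = 127686 − 111900 = 15786 W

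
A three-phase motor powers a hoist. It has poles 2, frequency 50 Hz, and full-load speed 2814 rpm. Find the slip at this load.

n_s = 120f/p = 120×50/2 = 3000 rpm
s = (n_s − n)/n_s = (3000 − 2814)/3000 = 0.0620

6.20 %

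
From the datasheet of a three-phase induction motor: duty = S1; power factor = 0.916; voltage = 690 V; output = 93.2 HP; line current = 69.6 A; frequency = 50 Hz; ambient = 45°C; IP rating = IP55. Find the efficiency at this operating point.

P_out = 93.2 × 746 = 69527 W
P_in = √3·V_L·I_L·cosφ = 1.732 × 690 × 69.6 × 0.916 = 76191 W
η = P_out / P_in = 69527 / 76191 = 0.913 = 91.3%

91.3 %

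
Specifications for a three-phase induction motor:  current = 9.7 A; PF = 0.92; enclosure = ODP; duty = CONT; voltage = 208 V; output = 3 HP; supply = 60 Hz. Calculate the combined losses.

P_in = √3·V·I·cosφ = 1.732×208×9.7×0.92 = 3215 W
P_out = 3×746 = 2238 W
Losses = P_in − P_out = 3215 − 2238 = 977 W

977 W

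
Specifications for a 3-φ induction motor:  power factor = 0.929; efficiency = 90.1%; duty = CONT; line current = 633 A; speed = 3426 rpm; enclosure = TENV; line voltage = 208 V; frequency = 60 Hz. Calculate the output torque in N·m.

P_in = √3·V·I·cosφ = 1.732 × 208 × 633 × 0.929 = 211851 W
P_out = η·P_in = 0.901 × 211851 = 190878 W
n = 3426 rpm
ω = 2π×3426/60 = 358.8 rad/s
τ = P_out/ω = 190878/358.8 = 532 N·m

532 N·m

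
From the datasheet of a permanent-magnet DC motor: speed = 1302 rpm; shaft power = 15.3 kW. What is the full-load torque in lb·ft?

82.8 lb·ft

ω = 2π × 1302/60 = 136.3 rad/s
τ = P/ω = 15300/136.3 = 112.3 N·m
In lb·ft: 112.3/1.356 = 82.8 lb·ft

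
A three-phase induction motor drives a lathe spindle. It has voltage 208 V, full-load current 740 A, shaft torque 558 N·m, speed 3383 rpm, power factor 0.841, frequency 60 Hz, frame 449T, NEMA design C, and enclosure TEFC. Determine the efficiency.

ω = 2π × 3383/60 = 354.3 rad/s; P_out = τω = 558 × 354.3 = 197699 W
P_in = √3·V_L·I_L·cosφ = 1.732 × 208 × 740 × 0.841 = 224202 W
η = P_out / P_in = 197699 / 224202 = 0.882 = 88.2%

88.2 %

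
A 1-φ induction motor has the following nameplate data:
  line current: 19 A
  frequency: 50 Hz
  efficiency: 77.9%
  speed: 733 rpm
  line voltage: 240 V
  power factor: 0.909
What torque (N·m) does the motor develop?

42.1 N·m

P_in = V·I·cosφ = 240 × 19 × 0.909 = 4145 W
P_out = η·P_in = 0.779 × 4145 = 3229 W
n = 733 rpm
ω = 2π×733/60 = 76.76 rad/s
τ = P_out/ω = 3229/76.76 = 42.1 N·m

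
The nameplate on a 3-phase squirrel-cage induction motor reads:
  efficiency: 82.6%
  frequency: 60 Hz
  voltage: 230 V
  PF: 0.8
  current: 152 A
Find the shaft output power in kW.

40 kW

P_in = √3·V·I·cosφ = 1.732 × 230 × 152 × 0.8 = 48441 W
P_out = η·P_in = 0.826 × 48441 = 40012 W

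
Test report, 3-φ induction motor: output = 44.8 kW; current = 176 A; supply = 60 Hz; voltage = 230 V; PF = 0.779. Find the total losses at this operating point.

P_in = √3·V·I·cosφ = 1.732×230×176×0.779 = 54617 W
P_out = 44800 W
Losses = P_in − P_out = 54617 − 44800 = 9817 W

9.82 kW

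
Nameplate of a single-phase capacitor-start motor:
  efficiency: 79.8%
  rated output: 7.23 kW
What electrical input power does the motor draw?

P_out = 7230 W
P_in = P_out/η = 7230/0.798 = 9060 W = 9.06 kW

9.06 kW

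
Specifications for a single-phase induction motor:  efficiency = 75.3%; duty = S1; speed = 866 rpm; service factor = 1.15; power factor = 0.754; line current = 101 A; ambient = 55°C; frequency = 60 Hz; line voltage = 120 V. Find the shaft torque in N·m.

75.9 N·m

P_in = V·I·cosφ = 120 × 101 × 0.754 = 9138 W
P_out = η·P_in = 0.753 × 9138 = 6881 W
n = 866 rpm
ω = 2π×866/60 = 90.69 rad/s
τ = P_out/ω = 6881/90.69 = 75.9 N·m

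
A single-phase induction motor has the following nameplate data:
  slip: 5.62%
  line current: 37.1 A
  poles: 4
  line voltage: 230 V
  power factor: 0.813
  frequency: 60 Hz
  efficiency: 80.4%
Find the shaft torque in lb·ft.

23.1 lb·ft

P_in = V·I·cosφ = 230 × 37.1 × 0.813 = 6937 W
P_out = η·P_in = 0.804 × 6937 = 5577 W
n_s = 120×60/4 = 1800 rpm; n = 1800×(1−0.0562) = 1699 rpm
ω = 2π×1699/60 = 177.9 rad/s
τ = P_out/ω = 5577/177.9 = 31.35 N·m
In lb·ft: 31.35/1.356 = 23.1 lb·ft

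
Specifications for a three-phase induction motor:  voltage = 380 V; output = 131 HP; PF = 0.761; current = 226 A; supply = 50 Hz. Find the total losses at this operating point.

15.5 kW

P_in = √3·V·I·cosφ = 1.732×380×226×0.761 = 113194 W
P_out = 131×746 = 97726 W
Losses = P_in − P_out = 113194 − 97726 = 15468 W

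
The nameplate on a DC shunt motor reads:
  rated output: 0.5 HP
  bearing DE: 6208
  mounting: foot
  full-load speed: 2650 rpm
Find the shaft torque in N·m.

1.34 N·m

P_out = 0.5 × 746 = 373 W
ω = 2π × 2650/60 = 277.5 rad/s
τ = P_out/ω = 373/277.5 = 1.34 N·m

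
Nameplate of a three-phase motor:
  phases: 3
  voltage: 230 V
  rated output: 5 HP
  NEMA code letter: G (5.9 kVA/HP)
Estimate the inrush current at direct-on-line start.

S_LR = 5.9 × 5 = 29.5 kVA
I_LR = S_LR/(√3·V_L) = 29500/(1.732×230) = 74.1 A

74.1 A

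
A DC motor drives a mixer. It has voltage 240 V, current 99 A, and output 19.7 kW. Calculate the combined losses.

P_in = V·I = 240×99 = 23760 W
P_out = 19700 W
Losses = P_in − P_out = 23760 − 19700 = 4060 W

4060 W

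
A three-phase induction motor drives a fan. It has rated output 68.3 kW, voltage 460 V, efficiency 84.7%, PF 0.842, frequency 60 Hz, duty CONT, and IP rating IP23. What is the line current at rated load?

120 A

P_out = 68.3 kW = 68300 W
P_in = P_out / η = 68300 / 0.847 = 80638 W
I_L = P_in / (√3·V_L·cosφ) = 80638 / (1.732 × 460 × 0.842) = 120 A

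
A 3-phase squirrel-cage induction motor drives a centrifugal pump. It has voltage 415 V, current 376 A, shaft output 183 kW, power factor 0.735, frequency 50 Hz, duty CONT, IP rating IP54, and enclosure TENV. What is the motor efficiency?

P_out = 183 kW = 183000 W
P_in = √3·V_L·I_L·cosφ = 1.732 × 415 × 376 × 0.735 = 198642 W
η = P_out / P_in = 183000 / 198642 = 0.921 = 92.1%

92.1 %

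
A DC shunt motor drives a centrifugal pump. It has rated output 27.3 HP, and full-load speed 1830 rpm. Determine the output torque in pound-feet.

78.4 lb·ft

P_out = 27.3 × 746 = 20366 W
ω = 2π × 1830/60 = 191.6 rad/s
τ = P_out/ω = 20366/191.6 = 106.3 N·m
In lb·ft: 106.3/1.356 = 78.4 lb·ft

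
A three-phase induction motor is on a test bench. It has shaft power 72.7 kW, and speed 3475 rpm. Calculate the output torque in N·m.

ω = 2π × 3475/60 = 363.9 rad/s
τ = P/ω = 72700/363.9 = 200 N·m

200 N·m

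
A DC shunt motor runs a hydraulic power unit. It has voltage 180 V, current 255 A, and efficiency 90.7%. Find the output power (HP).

P_in = V·I = 180 × 255 = 45900 W
P_out = η·P_in = 0.907 × 45900 = 41631 W
= 41631/746 = 55.8 HP

55.8 HP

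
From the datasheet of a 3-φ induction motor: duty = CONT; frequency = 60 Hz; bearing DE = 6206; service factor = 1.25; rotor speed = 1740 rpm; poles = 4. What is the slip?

3.33 %

n_s = 120f/p = 120×60/4 = 1800 rpm
s = (n_s − n)/n_s = (1800 − 1740)/1800 = 0.0333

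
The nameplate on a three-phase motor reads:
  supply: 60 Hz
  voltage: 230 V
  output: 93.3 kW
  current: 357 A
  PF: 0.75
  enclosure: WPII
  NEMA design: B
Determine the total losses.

P_in = √3·V·I·cosφ = 1.732×230×357×0.75 = 106661 W
P_out = 93300 W
Losses = P_in − P_out = 106661 − 93300 = 13361 W

13.4 kW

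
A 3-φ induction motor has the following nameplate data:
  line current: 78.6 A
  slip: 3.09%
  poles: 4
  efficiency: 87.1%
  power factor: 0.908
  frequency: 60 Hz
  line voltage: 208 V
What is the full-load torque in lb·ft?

90.4 lb·ft

P_in = √3·V·I·cosφ = 1.732 × 208 × 78.6 × 0.908 = 25711 W
P_out = η·P_in = 0.871 × 25711 = 22394 W
n_s = 120×60/4 = 1800 rpm; n = 1800×(1−0.0309) = 1744 rpm
ω = 2π×1744/60 = 182.6 rad/s
τ = P_out/ω = 22394/182.6 = 122.6 N·m
In lb·ft: 122.6/1.356 = 90.4 lb·ft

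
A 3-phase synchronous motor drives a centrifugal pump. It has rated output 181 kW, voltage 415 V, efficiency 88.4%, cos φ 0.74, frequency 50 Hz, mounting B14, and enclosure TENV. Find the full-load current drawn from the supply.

P_out = 181 kW = 181000 W
P_in = P_out / η = 181000 / 0.884 = 204751 W
I_L = P_in / (√3·V_L·cosφ) = 204751 / (1.732 × 415 × 0.74) = 385 A

385 A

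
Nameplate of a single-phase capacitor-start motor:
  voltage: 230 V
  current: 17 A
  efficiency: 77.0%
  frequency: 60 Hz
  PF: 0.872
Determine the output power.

P_in = V·I·cosφ = 230 × 17 × 0.872 = 3410 W
P_out = η·P_in = 0.77 × 3410 = 2626 W

2.63 kW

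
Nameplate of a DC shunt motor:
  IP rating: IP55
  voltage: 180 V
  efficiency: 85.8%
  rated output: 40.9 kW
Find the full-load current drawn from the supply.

P_out = 40.9 kW = 40900 W
P_in = P_out / η = 40900 / 0.858 = 47669 W
I = P_in / V = 47669 / 180 = 265 A

265 A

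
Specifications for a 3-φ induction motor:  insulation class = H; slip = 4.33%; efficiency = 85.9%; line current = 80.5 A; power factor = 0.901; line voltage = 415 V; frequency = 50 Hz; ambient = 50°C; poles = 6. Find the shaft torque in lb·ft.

P_in = √3·V·I·cosφ = 1.732 × 415 × 80.5 × 0.901 = 52133 W
P_out = η·P_in = 0.859 × 52133 = 44782 W
n_s = 120×50/6 = 1000 rpm; n = 1000×(1−0.0433) = 957 rpm
ω = 2π×957/60 = 100.2 rad/s
τ = P_out/ω = 44782/100.2 = 446.9 N·m
In lb·ft: 446.9/1.356 = 330 lb·ft

330 lb·ft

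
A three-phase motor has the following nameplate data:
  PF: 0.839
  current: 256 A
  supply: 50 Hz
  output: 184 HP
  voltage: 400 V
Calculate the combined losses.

11500 W

P_in = √3·V·I·cosφ = 1.732×400×256×0.839 = 148802 W
P_out = 184×746 = 137264 W
Losses = P_in − P_out = 148802 − 137264 = 11538 W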